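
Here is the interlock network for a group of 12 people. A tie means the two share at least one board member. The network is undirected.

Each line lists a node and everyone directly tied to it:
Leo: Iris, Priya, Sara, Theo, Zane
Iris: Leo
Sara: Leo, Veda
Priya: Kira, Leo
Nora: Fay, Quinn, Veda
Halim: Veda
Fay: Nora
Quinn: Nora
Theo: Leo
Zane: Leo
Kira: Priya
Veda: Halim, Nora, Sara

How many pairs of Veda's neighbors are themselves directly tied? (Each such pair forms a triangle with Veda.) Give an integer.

Veda's neighbors are Halim, Nora, and Sara, but none of them are tied to each other, so no triangle contains Veda.

0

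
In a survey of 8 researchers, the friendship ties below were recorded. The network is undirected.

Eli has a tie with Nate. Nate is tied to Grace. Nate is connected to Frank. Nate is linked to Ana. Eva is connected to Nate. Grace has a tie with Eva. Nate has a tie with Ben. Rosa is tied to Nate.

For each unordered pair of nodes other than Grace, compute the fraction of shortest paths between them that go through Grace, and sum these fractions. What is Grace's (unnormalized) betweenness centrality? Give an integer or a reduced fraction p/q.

0

No shortest path between any pair of other nodes passes through Grace.
Summing the contributions gives betweenness(Grace) = 0.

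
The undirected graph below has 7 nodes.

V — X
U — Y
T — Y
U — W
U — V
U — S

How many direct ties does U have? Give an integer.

4

U is directly tied to S, V, W, and Y. That is 4 neighbors, so the degree of U is 4.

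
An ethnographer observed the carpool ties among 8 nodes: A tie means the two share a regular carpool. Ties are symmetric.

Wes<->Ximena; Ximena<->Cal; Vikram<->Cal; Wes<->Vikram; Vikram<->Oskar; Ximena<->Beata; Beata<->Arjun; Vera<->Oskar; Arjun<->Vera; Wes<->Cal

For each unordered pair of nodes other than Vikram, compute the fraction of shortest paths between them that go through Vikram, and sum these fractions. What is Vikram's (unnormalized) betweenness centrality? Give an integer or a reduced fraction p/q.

Pairs whose geodesics pass through Vikram — Ximena–Oskar: 2/2; Wes–Oskar: 1; Wes–Vera: 1; Cal–Oskar: 1; Cal–Vera: 1.
All other pairs contribute 0.
Summing the contributions gives betweenness(Vikram) = 5.

5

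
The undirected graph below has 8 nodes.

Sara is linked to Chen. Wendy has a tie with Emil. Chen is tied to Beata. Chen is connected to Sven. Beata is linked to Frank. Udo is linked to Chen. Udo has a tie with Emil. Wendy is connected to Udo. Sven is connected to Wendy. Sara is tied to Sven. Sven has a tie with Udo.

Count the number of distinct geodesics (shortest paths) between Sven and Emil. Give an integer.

The shortest distance is 2. The length-2 paths are: Sven–Udo–Emil; Sven–Wendy–Emil.
That gives 2 distinct shortest paths.

2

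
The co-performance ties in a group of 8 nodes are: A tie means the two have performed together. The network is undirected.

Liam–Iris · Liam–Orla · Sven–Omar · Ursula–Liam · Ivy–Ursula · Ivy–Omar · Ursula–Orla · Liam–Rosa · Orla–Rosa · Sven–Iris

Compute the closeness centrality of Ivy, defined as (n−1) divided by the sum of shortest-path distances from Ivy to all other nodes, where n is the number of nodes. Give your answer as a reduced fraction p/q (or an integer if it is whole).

Distances from Ivy: Iris:3, Liam:2, Omar:1, Orla:2, Rosa:3, Sven:2, Ursula:1. Sum = 14.
n = 8, so closeness = 7/14 = 1/2.

1/2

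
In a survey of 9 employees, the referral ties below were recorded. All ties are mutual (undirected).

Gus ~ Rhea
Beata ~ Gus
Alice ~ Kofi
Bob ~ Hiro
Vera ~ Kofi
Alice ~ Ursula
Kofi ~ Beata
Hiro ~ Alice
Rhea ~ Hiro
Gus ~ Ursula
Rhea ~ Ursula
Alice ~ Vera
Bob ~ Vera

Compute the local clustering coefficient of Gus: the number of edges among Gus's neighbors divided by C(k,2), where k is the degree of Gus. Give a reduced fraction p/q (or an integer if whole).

1/3

Gus's neighbors: Beata, Rhea, and Ursula (k = 3).
Possible neighbor pairs: C(3,2) = 3. Edges among them: Rhea–Ursula → e = 1.
Clustering(Gus) = 1/3.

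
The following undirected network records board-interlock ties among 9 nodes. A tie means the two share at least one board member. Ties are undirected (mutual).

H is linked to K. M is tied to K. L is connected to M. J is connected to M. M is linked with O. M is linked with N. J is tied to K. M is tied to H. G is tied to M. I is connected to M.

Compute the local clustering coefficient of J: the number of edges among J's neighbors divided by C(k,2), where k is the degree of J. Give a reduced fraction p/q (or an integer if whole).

1

J's neighbors: K and M (k = 2).
Possible neighbor pairs: C(2,2) = 1. Edges among them: K–M → e = 1.
Clustering(J) = 1/1.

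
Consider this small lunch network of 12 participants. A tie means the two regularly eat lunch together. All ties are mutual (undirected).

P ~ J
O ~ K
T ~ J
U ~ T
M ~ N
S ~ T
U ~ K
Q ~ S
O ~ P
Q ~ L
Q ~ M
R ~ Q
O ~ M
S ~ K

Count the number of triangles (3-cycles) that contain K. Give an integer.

K's neighbors are O, S, and U, but none of them are tied to each other, so no triangle contains K.

0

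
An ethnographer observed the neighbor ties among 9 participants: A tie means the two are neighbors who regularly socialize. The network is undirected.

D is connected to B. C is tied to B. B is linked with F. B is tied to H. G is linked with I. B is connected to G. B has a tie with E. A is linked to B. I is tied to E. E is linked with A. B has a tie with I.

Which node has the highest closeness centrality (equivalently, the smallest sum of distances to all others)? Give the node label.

B

Farness (sum of distances to all others) for each node — A:14, B:8, C:15, D:15, E:13, F:15, G:14, H:15, I:13.
The smallest farness is 8, for B, so B has the highest closeness.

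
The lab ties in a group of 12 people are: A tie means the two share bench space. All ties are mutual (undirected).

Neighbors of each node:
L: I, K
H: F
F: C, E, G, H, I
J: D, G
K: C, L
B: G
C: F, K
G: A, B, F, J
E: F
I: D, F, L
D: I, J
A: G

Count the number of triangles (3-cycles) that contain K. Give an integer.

K's neighbors are C and L, but none of them are tied to each other, so no triangle contains K.

0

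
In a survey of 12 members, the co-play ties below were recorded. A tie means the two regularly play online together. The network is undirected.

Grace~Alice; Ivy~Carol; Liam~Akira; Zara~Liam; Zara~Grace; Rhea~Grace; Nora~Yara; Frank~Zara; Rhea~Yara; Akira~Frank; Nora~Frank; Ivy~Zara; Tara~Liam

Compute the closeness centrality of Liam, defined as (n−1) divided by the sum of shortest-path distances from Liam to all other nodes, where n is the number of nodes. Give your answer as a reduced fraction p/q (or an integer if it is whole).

11/25

Distances from Liam: Akira:1, Alice:3, Carol:3, Frank:2, Grace:2, Ivy:2, Nora:3, Rhea:3, Tara:1, Yara:4, Zara:1. Sum = 25.
n = 12, so closeness = 11/25.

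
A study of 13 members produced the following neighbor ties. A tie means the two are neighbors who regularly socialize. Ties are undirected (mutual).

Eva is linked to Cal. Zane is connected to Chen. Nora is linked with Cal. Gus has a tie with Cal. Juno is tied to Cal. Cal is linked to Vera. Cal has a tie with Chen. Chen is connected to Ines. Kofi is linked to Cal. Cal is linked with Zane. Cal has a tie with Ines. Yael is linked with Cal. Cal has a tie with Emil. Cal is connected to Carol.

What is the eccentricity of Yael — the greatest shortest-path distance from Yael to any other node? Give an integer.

2

Distances from Yael: Cal:1, Carol:2, Chen:2, Emil:2, Eva:2, Gus:2, Ines:2, Juno:2, Kofi:2, Nora:2, Vera:2, Zane:2.
The largest is 2 (to Carol, Vera, Juno, Nora, Ines, Kofi, Emil, Eva, Zane, Chen, and Gus), so the eccentricity of Yael is 2.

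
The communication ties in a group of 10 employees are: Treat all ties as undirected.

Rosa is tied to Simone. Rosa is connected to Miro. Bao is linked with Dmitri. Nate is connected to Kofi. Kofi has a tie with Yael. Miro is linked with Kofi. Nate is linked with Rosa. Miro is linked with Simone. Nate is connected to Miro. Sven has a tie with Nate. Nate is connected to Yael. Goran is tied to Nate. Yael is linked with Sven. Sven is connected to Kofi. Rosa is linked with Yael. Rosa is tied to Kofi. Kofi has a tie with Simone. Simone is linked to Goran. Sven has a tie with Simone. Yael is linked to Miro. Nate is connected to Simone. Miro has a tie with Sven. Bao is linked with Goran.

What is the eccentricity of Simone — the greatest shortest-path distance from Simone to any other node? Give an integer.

3

Distances from Simone: Bao:2, Dmitri:3, Goran:1, Kofi:1, Miro:1, Nate:1, Rosa:1, Sven:1, Yael:2.
The largest is 3 (to Dmitri), so the eccentricity of Simone is 3.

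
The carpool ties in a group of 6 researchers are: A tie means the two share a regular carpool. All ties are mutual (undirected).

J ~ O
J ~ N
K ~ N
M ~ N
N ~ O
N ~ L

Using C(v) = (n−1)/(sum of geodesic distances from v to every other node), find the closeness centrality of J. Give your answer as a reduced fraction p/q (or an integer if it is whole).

5/8

Distances from J: K:2, L:2, M:2, N:1, O:1. Sum = 8.
n = 6, so closeness = 5/8.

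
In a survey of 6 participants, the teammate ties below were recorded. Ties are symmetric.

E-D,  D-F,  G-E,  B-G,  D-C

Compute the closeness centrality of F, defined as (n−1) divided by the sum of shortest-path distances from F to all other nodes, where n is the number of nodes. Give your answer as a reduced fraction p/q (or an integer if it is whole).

Distances from F: B:4, C:2, D:1, E:2, G:3. Sum = 12.
n = 6, so closeness = 5/12.

5/12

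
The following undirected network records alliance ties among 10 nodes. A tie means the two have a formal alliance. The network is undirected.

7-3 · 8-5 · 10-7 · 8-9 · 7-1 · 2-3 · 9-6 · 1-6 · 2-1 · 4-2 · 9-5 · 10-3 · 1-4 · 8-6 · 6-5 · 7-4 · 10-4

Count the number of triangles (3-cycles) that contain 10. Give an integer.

2

10's neighbors: 3, 4, and 7.
Neighbor pairs that are themselves tied: 10–3–7; 10–4–7. Each forms one triangle with 10, for 2 in total.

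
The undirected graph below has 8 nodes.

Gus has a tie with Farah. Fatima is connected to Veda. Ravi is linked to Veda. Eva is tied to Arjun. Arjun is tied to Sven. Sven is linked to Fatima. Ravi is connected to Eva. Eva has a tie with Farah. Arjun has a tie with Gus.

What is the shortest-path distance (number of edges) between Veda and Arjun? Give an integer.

One shortest route is Veda – Ravi – Eva – Arjun, which uses 3 edges, and at distance 2 from Veda we only reach {Eva, Sven}, which does not include Arjun. So d(Veda,Arjun) = 3.

3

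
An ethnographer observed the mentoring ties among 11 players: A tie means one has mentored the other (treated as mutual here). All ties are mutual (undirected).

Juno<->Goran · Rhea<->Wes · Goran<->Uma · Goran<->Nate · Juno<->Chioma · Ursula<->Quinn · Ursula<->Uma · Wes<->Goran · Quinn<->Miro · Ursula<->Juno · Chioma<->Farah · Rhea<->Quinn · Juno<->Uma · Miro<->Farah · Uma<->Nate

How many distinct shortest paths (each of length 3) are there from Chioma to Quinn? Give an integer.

2

The shortest distance is 3. The length-3 paths are: Chioma–Juno–Ursula–Quinn; Chioma–Farah–Miro–Quinn.
That gives 2 distinct shortest paths.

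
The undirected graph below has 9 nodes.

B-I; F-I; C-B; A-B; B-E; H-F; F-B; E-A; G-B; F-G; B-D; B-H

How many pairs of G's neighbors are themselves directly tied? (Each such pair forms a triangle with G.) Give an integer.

G's neighbors: B and F.
Neighbor pairs that are themselves tied: G–B–F. Each forms one triangle with G, for 1 in total.

1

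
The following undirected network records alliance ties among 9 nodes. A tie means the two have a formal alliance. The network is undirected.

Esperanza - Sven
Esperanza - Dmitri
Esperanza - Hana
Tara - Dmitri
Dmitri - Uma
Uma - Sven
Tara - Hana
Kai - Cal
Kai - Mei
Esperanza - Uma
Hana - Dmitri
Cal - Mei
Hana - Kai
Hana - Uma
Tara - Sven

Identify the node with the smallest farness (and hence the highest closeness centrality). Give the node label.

Hana

Farness (sum of distances to all others) for each node — Cal:20, Dmitri:14, Esperanza:14, Hana:11, Kai:14, Mei:20, Sven:18, Tara:15, Uma:14.
The smallest farness is 11, for Hana, so Hana has the highest closeness.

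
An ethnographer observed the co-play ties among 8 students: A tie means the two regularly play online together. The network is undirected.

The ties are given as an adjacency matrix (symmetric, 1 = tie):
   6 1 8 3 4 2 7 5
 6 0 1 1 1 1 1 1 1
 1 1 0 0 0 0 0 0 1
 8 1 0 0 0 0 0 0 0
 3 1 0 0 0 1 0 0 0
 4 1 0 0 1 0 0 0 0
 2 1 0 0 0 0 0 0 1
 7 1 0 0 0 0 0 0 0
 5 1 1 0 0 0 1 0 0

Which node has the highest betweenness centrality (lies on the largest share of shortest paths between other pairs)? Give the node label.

Unnormalized betweenness of each node: 1:0, 2:0, 3:0, 4:0, 5:1/2, 6:35/2, 7:0, 8:0.
6 has the largest value, 35/2, making it the main broker — the node through which the most shortest paths run.

6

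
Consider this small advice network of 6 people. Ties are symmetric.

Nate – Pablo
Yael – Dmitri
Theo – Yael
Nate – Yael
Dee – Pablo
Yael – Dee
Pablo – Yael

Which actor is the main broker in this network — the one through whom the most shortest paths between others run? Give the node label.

Unnormalized betweenness of each node: Dee:0, Dmitri:0, Nate:0, Pablo:1/2, Theo:0, Yael:15/2.
Yael has the largest value, 15/2, making it the main broker — the node through which the most shortest paths run.

Yael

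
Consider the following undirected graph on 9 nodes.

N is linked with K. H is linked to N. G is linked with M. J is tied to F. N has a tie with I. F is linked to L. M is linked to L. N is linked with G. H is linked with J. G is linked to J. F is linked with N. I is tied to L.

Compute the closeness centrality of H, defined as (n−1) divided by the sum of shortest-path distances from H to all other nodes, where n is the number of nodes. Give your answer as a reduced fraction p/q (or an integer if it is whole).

Distances from H: F:2, G:2, I:2, J:1, K:2, L:3, M:3, N:1. Sum = 16.
n = 9, so closeness = 8/16 = 1/2.

1/2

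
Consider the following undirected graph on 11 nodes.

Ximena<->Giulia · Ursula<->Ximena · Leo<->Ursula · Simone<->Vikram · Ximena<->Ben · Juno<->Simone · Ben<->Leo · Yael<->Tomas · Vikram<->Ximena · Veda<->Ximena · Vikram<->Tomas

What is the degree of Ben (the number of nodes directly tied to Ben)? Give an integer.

Ben is directly tied to Leo and Ximena. That is 2 neighbors, so the degree of Ben is 2.

2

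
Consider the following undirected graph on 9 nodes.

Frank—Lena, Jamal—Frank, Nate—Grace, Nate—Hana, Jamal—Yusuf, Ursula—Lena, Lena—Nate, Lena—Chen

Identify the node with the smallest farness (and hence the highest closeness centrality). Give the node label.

Farness (sum of distances to all others) for each node — Chen:20, Frank:16, Grace:23, Hana:23, Jamal:21, Lena:13, Nate:16, Ursula:20, Yusuf:28.
The smallest farness is 13, for Lena, so Lena has the highest closeness.

Lena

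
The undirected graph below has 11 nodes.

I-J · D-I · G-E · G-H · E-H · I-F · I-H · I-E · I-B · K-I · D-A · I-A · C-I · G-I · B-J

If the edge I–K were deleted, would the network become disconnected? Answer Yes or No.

Yes

Without the I–K edge there is no alternate route between I and K, so the network disconnects. It is a bridge.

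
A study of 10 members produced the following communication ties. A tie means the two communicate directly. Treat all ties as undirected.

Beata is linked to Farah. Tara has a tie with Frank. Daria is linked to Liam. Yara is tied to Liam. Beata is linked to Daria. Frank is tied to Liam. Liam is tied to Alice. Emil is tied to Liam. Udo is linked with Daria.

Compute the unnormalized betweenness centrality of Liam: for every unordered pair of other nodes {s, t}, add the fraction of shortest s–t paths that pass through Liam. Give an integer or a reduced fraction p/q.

Pairs whose geodesics pass through Liam — Daria–Yara: 1; Daria–Frank: 1; Daria–Emil: 1; Daria–Tara: 1; Daria–Alice: 1; Yara–Frank: 1; Yara–Emil: 1; Yara–Tara: 1; Yara–Udo: 1; Yara–Farah: 1; Yara–Beata: 1; Yara–Alice: 1; Frank–Emil: 1; Frank–Udo: 1 … (+15 more pairs).
All other pairs contribute 0.
Summing the contributions gives betweenness(Liam) = 29.

29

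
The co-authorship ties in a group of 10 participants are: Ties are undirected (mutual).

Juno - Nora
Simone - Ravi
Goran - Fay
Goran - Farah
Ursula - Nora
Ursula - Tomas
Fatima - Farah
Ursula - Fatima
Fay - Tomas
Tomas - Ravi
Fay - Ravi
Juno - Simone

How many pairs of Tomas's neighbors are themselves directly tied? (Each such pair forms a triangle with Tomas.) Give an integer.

Tomas's neighbors: Fay, Ravi, and Ursula.
Neighbor pairs that are themselves tied: Tomas–Fay–Ravi. Each forms one triangle with Tomas, for 1 in total.

1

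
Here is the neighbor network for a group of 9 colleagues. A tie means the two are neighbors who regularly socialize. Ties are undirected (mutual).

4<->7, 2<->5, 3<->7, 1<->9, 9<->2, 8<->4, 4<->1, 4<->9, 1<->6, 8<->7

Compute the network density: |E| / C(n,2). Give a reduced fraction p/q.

5/18

There are 10 edges and 9 nodes, so the maximum possible is C(9,2) = 36.
Density = 10/36 = 5/18.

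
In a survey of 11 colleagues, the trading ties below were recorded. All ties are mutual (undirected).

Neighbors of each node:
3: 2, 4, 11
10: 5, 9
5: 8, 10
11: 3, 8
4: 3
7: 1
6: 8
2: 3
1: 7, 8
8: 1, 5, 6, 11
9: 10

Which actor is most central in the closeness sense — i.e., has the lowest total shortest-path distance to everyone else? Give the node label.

8

Farness (sum of distances to all others) for each node — 1:26, 2:36, 3:27, 4:36, 5:24, 6:28, 7:35, 8:19, 9:40, 10:31, 11:22.
The smallest farness is 19, for 8, so 8 has the highest closeness.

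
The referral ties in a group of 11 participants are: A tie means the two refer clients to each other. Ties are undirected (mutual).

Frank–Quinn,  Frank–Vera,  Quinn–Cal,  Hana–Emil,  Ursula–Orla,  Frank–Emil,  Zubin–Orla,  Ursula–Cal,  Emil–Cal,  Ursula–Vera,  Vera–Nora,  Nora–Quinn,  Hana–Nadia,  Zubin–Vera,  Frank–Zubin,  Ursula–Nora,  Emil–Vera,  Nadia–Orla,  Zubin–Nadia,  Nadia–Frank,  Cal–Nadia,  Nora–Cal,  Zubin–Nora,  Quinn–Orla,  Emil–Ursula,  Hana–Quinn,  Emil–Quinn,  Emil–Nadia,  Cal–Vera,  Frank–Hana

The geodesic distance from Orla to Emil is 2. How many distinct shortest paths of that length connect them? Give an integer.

The shortest distance is 2. The length-2 paths are: Orla–Nadia–Emil; Orla–Ursula–Emil; Orla–Quinn–Emil.
That gives 3 distinct shortest paths.

3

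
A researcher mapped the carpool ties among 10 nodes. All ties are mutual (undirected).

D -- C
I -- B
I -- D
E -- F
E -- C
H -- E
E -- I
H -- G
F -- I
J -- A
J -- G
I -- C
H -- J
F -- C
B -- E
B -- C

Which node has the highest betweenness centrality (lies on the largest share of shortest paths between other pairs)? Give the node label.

E

Unnormalized betweenness of each node: A:0, B:0, C:23/6, D:0, E:61/3, F:0, G:0, H:18, I:23/6, J:8.
E has the largest value, 61/3, making it the main broker — the node through which the most shortest paths run.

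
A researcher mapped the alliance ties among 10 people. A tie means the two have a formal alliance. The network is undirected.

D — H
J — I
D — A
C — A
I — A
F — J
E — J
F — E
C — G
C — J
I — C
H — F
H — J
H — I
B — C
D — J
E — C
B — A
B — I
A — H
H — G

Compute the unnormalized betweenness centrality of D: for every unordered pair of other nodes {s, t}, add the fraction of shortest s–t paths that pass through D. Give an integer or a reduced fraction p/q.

1/4

Pairs whose geodesics pass through D — A–J: 1/4.
All other pairs contribute 0.
Summing the contributions gives betweenness(D) = 1/4.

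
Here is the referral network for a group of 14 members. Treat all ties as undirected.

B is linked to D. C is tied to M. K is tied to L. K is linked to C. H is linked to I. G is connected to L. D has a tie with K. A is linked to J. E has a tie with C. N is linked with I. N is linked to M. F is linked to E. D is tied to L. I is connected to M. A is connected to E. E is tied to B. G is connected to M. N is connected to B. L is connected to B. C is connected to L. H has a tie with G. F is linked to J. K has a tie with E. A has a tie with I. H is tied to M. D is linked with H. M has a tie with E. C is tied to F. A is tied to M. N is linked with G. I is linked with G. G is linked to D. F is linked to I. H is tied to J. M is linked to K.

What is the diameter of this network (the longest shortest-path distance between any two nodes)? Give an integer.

3

Eccentricity of each node (its greatest distance to any other): A:3, B:3, C:2, D:3, E:2, F:3, G:2, H:2, I:2, J:3, K:3, L:3, M:2, N:3.
The maximum eccentricity is 3, realized for instance by the pair A–L via A – E – C – L. So the diameter is 3.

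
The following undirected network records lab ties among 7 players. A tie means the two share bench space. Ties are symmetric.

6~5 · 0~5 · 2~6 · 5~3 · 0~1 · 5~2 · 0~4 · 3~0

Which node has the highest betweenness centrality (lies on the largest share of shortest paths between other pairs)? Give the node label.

0

Unnormalized betweenness of each node: 0:9, 1:0, 2:0, 3:0, 4:0, 5:8, 6:0.
0 has the largest value, 9, making it the main broker — the node through which the most shortest paths run.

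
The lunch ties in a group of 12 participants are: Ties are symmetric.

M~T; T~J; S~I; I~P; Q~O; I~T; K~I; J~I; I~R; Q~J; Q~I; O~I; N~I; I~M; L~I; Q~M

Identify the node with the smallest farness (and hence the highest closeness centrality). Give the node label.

I

Farness (sum of distances to all others) for each node — I:11, J:19, K:21, L:21, M:19, N:21, O:20, P:21, Q:18, R:21, S:21, T:19.
The smallest farness is 11, for I, so I has the highest closeness.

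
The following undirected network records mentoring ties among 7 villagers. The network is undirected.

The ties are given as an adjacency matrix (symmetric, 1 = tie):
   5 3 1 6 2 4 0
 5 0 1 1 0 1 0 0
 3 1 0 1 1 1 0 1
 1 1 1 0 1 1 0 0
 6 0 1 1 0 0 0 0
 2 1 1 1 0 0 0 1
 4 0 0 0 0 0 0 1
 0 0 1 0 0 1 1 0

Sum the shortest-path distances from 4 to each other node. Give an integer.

14

Distances from 4: 0:1, 1:3, 2:2, 3:2, 5:3, 6:3.
Sum = 1 + 3 + 2 + 2 + 3 + 3 = 14.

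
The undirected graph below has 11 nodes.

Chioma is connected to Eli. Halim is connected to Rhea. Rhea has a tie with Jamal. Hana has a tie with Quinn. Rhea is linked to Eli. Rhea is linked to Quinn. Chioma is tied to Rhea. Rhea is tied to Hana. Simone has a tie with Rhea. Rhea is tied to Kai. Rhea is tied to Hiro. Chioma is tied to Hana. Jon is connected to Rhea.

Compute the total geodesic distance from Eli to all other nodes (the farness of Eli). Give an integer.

Distances from Eli: Chioma:1, Halim:2, Hana:2, Hiro:2, Jamal:2, Jon:2, Kai:2, Quinn:2, Rhea:1, Simone:2.
Sum = 1 + 2 + 2 + 2 + 2 + 2 + 2 + 2 + 1 + 2 = 18.

18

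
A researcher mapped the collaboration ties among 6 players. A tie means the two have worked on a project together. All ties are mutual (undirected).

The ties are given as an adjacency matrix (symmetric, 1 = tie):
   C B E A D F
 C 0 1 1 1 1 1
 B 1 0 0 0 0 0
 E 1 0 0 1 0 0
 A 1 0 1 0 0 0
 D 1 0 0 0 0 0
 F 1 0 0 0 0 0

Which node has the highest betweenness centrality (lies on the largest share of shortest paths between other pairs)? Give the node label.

Unnormalized betweenness of each node: A:0, B:0, C:9, D:0, E:0, F:0.
C has the largest value, 9, making it the main broker — the node through which the most shortest paths run.

C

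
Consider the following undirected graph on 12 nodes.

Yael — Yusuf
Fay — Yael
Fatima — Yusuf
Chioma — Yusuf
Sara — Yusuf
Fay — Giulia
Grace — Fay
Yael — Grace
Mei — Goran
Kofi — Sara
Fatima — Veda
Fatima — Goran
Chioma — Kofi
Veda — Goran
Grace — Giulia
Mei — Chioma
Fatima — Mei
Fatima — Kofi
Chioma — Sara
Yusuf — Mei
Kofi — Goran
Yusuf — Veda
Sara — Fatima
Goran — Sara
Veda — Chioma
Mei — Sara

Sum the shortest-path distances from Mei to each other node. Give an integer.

21

Distances from Mei: Chioma:1, Fatima:1, Fay:3, Giulia:4, Goran:1, Grace:3, Kofi:2, Sara:1, Veda:2, Yael:2, Yusuf:1.
Sum = 1 + 1 + 3 + 4 + 1 + 3 + 2 + 1 + 2 + 2 + 1 = 21.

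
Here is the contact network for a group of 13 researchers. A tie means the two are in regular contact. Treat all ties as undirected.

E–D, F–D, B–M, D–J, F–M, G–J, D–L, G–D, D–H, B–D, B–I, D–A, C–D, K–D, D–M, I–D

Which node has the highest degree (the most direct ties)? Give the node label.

D

Degrees — A:1, B:3, C:1, D:12, E:1, F:2, G:2, H:1, I:2, J:2, K:1, L:1, M:3.
The maximum is 12, attained only by D.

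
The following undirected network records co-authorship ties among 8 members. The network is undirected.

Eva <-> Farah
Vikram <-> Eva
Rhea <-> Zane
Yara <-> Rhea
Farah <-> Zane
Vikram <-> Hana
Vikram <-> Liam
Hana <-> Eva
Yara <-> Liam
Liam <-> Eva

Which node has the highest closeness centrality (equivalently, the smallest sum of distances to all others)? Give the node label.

Farness (sum of distances to all others) for each node — Eva:11, Farah:13, Hana:16, Liam:12, Rhea:16, Vikram:13, Yara:14, Zane:15.
The smallest farness is 11, for Eva, so Eva has the highest closeness.

Eva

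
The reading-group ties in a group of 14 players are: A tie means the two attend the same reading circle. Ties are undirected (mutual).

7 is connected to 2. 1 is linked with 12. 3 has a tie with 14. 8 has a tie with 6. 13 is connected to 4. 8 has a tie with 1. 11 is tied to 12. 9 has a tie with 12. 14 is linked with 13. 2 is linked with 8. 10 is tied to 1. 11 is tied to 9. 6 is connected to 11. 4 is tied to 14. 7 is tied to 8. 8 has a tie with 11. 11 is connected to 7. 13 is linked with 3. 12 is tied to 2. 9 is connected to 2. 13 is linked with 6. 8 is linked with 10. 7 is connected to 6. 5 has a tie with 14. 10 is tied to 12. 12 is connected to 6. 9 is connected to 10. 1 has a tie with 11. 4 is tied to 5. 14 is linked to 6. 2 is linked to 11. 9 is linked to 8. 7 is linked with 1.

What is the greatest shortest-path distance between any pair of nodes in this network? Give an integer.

4

Eccentricity of each node (its greatest distance to any other): 1:4, 2:4, 3:4, 4:4, 5:4, 6:2, 7:3, 8:3, 9:4, 10:4, 11:3, 12:3, 13:3, 14:3.
The maximum eccentricity is 4, realized for instance by the pair 4–9 via 4 – 14 – 6 – 12 – 9. So the diameter is 4.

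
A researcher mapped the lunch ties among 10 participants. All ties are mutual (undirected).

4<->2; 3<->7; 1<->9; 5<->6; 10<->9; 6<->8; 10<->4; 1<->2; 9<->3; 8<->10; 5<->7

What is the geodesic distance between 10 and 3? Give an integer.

One shortest route is 10 – 9 – 3, which uses 2 edges, and 10 and 3 are not directly tied, so nothing shorter exists. So d(10,3) = 2.

2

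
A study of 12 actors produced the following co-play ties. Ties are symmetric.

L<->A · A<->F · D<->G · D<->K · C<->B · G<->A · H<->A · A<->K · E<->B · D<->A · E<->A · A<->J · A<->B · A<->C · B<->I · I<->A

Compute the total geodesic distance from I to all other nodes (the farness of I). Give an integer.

Distances from I: A:1, B:1, C:2, D:2, E:2, F:2, G:2, H:2, J:2, K:2, L:2.
Sum = 1 + 1 + 2 + 2 + 2 + 2 + 2 + 2 + 2 + 2 + 2 = 20.

20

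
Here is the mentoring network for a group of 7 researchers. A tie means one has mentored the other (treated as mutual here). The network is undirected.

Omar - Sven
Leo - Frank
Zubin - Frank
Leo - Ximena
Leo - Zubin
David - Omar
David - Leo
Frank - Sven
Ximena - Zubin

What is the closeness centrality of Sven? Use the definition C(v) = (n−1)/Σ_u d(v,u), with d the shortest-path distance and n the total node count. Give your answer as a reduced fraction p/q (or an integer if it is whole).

Distances from Sven: David:2, Frank:1, Leo:2, Omar:1, Ximena:3, Zubin:2. Sum = 11.
n = 7, so closeness = 6/11.

6/11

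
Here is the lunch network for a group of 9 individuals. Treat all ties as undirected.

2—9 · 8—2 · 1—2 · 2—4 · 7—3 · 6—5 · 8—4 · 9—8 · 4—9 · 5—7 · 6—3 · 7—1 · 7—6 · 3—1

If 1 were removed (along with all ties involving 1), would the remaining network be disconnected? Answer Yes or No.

Removing 1 leaves {2, 4, 8, and 9} with no path to {3, 5, 6, and 7}, so the network splits into 2 components. 1 is a cut vertex.

Yes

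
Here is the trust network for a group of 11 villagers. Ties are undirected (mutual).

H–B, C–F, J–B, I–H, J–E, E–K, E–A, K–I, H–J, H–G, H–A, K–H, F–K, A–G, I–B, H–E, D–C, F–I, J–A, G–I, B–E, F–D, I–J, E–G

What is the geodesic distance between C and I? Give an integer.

2

One shortest route is C – F – I, which uses 2 edges, and C and I are not directly tied, so nothing shorter exists. So d(C,I) = 2.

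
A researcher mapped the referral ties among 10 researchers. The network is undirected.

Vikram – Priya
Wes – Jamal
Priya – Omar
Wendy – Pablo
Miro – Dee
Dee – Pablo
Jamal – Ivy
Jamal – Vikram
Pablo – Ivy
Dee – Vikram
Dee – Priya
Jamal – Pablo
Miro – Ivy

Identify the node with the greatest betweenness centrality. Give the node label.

Jamal

Unnormalized betweenness of each node: Dee:31/3, Ivy:3, Jamal:32/3, Miro:7/6, Omar:0, Pablo:61/6, Priya:8, Vikram:17/3, Wendy:0, Wes:0.
Jamal has the largest value, 32/3, making it the main broker — the node through which the most shortest paths run.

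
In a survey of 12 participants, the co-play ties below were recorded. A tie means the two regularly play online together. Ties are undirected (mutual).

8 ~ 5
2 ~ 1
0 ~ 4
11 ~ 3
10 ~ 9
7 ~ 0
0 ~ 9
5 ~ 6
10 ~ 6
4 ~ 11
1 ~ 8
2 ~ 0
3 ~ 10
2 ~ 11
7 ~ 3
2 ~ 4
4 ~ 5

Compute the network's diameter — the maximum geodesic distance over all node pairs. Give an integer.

4

Eccentricity of each node (its greatest distance to any other): 0:3, 1:4, 2:3, 3:4, 4:3, 5:3, 6:3, 7:4, 8:4, 9:4, 10:4, 11:3.
The maximum eccentricity is 4, realized for instance by the pair 10–1 via 10 – 6 – 5 – 8 – 1. So the diameter is 4.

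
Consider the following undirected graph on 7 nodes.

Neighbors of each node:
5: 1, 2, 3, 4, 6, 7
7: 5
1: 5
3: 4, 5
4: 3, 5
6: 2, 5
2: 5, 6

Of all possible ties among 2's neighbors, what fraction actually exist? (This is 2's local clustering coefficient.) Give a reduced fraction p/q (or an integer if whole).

1

2's neighbors: 5 and 6 (k = 2).
Possible neighbor pairs: C(2,2) = 1. Edges among them: 5–6 → e = 1.
Clustering(2) = 1/1.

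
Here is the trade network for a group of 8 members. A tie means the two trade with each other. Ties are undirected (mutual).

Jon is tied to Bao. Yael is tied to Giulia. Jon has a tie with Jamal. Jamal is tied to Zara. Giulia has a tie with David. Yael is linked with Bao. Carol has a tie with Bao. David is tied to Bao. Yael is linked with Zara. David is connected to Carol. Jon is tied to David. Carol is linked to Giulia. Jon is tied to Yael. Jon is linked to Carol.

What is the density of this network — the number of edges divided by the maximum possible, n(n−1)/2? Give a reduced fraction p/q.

There are 14 edges and 8 nodes, so the maximum possible is C(8,2) = 28.
Density = 14/28 = 1/2.

1/2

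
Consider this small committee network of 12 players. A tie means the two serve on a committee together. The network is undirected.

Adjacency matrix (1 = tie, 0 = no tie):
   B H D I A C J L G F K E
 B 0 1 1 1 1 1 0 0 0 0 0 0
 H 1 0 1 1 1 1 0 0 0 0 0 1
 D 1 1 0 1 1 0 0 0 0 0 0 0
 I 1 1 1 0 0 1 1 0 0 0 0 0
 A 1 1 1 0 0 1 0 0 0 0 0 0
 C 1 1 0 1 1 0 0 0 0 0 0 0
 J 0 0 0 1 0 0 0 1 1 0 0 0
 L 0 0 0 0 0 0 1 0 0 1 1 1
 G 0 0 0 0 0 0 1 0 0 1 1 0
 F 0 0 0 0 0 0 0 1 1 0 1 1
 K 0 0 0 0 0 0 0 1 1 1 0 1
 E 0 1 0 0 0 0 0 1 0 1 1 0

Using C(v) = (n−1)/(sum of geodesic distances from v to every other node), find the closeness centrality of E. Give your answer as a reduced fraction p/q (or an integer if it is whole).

Distances from E: A:2, B:2, C:2, D:2, F:1, G:2, H:1, I:2, J:2, K:1, L:1. Sum = 18.
n = 12, so closeness = 11/18.

11/18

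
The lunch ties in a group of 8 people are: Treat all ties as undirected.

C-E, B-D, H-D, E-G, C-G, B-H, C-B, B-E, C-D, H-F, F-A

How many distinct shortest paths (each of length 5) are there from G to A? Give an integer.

The shortest distance is 5. The length-5 paths are: G–E–B–H–F–A; G–C–B–H–F–A; G–C–D–H–F–A.
That gives 3 distinct shortest paths.

3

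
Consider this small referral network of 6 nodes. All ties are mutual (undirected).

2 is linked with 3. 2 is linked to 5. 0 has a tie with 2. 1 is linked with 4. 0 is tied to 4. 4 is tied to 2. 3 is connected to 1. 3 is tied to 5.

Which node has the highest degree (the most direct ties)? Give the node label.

2

Degrees — 0:2, 1:2, 2:4, 3:3, 4:3, 5:2.
The maximum is 4, attained only by 2.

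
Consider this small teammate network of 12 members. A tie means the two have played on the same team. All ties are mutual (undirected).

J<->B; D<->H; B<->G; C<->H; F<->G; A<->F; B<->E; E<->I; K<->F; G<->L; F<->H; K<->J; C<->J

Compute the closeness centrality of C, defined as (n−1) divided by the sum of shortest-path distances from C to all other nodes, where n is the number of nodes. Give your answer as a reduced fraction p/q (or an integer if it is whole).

11/27

Distances from C: A:3, B:2, D:2, E:3, F:2, G:3, H:1, I:4, J:1, K:2, L:4. Sum = 27.
n = 12, so closeness = 11/27.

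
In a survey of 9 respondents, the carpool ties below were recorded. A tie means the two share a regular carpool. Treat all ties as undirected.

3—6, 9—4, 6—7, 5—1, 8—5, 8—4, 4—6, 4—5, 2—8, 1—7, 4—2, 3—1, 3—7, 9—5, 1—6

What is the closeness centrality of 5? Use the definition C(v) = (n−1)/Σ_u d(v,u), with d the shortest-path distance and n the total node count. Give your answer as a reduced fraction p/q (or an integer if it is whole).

2/3

Distances from 5: 1:1, 2:2, 3:2, 4:1, 6:2, 7:2, 8:1, 9:1. Sum = 12.
n = 9, so closeness = 8/12 = 2/3.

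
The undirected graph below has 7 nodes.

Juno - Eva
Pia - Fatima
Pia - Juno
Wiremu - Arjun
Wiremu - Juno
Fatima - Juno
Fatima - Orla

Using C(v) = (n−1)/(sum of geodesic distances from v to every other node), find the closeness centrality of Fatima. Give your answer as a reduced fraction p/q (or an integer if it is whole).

3/5

Distances from Fatima: Arjun:3, Eva:2, Juno:1, Orla:1, Pia:1, Wiremu:2. Sum = 10.
n = 7, so closeness = 6/10 = 3/5.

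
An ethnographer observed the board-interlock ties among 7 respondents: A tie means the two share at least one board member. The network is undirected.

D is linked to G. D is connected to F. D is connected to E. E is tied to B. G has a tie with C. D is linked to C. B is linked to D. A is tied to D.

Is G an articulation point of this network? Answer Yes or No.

Even without G, every remaining node can still reach every other (the residual graph is connected), so G is not a cut vertex.

No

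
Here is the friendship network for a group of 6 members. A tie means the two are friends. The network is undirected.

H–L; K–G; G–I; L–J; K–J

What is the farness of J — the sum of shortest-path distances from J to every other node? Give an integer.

9

Distances from J: G:2, H:2, I:3, K:1, L:1.
Sum = 2 + 2 + 3 + 1 + 1 = 9.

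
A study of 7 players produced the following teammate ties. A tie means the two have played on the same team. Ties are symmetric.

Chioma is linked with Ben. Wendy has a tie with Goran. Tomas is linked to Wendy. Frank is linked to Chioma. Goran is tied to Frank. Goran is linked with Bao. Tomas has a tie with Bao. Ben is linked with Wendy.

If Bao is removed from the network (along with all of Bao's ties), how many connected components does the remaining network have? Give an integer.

Bao's neighbors (Goran and Tomas) remain reachable from one another through other ties, so the rest of the network stays in one piece.

1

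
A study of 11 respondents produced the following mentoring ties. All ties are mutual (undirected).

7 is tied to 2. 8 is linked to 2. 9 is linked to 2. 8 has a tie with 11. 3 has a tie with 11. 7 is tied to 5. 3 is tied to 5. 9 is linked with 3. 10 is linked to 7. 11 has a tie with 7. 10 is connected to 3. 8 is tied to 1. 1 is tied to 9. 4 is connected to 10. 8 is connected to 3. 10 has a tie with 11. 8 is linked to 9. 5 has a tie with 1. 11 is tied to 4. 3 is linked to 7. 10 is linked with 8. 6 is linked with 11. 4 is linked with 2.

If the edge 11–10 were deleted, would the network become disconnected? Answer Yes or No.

Even without that edge, 11 still reaches 10 via 11 – 4 – 10, so the network stays connected. Not a bridge.

No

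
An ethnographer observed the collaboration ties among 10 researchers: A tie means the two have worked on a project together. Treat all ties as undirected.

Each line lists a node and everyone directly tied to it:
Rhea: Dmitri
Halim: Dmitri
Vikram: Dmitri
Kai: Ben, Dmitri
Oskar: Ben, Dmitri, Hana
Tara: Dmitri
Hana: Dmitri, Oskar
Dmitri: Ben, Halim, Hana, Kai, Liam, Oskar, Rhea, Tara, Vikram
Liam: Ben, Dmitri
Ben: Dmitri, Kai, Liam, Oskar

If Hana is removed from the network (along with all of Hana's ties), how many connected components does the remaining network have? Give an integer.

Hana's neighbors (Dmitri and Oskar) remain reachable from one another through other ties, so the rest of the network stays in one piece.

1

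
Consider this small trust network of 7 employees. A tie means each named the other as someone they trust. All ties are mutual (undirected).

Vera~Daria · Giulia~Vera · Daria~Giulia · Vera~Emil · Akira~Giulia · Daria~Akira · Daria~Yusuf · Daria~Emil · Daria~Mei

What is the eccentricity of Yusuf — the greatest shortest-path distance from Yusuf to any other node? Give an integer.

Distances from Yusuf: Akira:2, Daria:1, Emil:2, Giulia:2, Mei:2, Vera:2.
The largest is 2 (to Vera, Giulia, Mei, Akira, and Emil), so the eccentricity of Yusuf is 2.

2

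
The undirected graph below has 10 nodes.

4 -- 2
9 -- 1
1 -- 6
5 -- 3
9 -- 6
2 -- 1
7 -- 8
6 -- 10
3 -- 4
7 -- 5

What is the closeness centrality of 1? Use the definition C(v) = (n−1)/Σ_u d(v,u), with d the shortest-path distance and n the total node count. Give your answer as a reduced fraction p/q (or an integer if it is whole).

Distances from 1: 2:1, 3:3, 4:2, 5:4, 6:1, 7:5, 8:6, 9:1, 10:2. Sum = 25.
n = 10, so closeness = 9/25.

9/25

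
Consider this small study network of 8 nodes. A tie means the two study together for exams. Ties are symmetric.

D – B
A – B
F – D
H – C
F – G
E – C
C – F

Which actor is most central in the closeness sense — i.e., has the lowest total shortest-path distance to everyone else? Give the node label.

Farness (sum of distances to all others) for each node — A:24, B:18, C:14, D:14, E:20, F:12, G:18, H:20.
The smallest farness is 12, for F, so F has the highest closeness.

F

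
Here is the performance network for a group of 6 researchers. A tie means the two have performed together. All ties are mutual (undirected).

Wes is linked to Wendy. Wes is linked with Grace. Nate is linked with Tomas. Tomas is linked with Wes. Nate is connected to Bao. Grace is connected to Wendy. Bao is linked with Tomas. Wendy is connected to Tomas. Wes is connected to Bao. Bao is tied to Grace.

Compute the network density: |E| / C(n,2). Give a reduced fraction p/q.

There are 10 edges and 6 nodes, so the maximum possible is C(6,2) = 15.
Density = 10/15 = 2/3.

2/3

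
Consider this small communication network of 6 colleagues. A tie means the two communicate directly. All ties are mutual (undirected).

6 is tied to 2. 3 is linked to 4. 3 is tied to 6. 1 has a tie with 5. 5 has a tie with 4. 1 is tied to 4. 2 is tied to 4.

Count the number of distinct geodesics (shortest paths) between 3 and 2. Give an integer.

2

The shortest distance is 2. The length-2 paths are: 3–4–2; 3–6–2.
That gives 2 distinct shortest paths.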